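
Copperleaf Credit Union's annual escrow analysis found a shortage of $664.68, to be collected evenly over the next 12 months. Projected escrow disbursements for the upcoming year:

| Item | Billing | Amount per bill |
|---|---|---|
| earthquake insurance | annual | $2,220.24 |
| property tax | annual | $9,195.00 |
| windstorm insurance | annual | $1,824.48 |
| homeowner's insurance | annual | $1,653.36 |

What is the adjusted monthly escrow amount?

Earthquake insurance = $2,220.24 annually
Property tax = $9,195.00 annually
Windstorm insurance = $1,824.48 annually
Homeowner's insurance = $1,653.36 annually
Combined annual = $2,220.24 + $9,195.00 + $1,824.48 + $1,653.36 = $14,893.08
Per month = $14,893.08 / 12 = $1,241.09
Shortage spread = $664.68 / 12 = $55.39/mo
New monthly escrow = $1,241.09 + $55.39 = $1,296.48

$1,296.48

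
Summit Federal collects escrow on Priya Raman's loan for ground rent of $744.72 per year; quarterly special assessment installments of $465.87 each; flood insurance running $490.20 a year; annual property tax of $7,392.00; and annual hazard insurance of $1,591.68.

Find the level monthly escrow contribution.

Ground rent: $744.72 annually
Special assessment: $465.87 × 4 = $1,863.48 annually
Flood insurance: $490.20 annually
Property tax: $7,392.00 annually
Hazard insurance: $1,591.68 annually
Combined annual = $744.72 + $1,863.48 + $490.20 + $7,392.00 + $1,591.68 = $12,082.08
Monthly escrow = $12,082.08 ÷ 12 = $1,006.84

$1,006.84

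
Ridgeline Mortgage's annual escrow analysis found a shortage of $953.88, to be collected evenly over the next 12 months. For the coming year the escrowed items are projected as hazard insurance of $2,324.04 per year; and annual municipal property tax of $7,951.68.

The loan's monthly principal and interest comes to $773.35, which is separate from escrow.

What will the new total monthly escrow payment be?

Hazard insurance: $2,324.04 per year
Municipal property tax: $7,951.68 per year
Combined annual = $2,324.04 + $7,951.68 = $10,275.72
Per month = $10,275.72 / 12 = $856.31
Monthly shortage recovery: $953.88 ÷ 12 = $79.49
New monthly escrow = $856.31 + $79.49 = $935.80

$935.80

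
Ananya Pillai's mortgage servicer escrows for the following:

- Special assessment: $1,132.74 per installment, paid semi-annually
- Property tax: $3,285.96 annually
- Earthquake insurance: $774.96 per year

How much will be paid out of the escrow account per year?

$6,326.40

Special assessment = $1,132.74 × 2 = $2,265.48/yr
Property tax = $3,285.96/yr
Earthquake insurance = $774.96/yr
Total per year = $2,265.48 + $3,285.96 + $774.96 = $6,326.40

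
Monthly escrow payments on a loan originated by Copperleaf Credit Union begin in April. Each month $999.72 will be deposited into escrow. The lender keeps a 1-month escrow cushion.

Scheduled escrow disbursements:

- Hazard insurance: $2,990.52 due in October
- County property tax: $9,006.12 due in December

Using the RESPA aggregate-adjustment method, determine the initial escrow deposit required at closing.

Cushion = 1 × $999.72 = $999.72
Trial balance (start $0, +$999.72 each month, − disbursements):
  Apr: +$999.72 → $999.72
  May: +$999.72 → $1,999.44
  Jun: +$999.72 → $2,999.16
  Jul: +$999.72 → $3,998.88
  Aug: +$999.72 → $4,998.60
  Sep: +$999.72 → $5,998.32
  Oct: +$999.72 − $2,990.52 → $4,007.52
  Nov: +$999.72 → $5,007.24
  Dec: +$999.72 − $9,006.12 → -$2,999.16
  Jan: +$999.72 → -$1,999.44
  Feb: +$999.72 → -$999.72
  Mar: +$999.72 → $0.00
Lowest trial balance = -$2,999.16 (Dec)
Initial deposit = cushion − low point = $999.72 − (-$2,999.16) = $3,998.88

$3,998.88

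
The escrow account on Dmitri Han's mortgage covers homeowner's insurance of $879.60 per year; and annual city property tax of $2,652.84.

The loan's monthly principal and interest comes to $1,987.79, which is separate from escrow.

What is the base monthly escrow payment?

Homeowner's insurance = $879.60 per year
City property tax = $2,652.84 per year
Total per year = $879.60 + $2,652.84 = $3,532.44
Per month = $3,532.44 / 12 = $294.37

$294.37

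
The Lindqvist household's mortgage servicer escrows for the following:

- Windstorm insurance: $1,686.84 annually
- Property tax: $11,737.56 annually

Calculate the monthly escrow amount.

Windstorm insurance — $1,686.84
Property tax — $11,737.56
Combined annual = $1,686.84 + $11,737.56 = $13,424.40
Per month = $13,424.40 / 12 = $1,118.70

$1,118.70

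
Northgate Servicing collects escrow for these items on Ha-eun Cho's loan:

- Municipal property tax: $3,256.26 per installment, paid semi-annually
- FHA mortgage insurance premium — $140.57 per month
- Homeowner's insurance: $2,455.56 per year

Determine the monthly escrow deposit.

$887.91

Municipal property tax: $3,256.26 × 2 = $6,512.52 per year
FHA mortgage insurance premium: $140.57 × 12 = $1,686.84 per year
Homeowner's insurance: $2,455.56 per year
Yearly total = $10,654.92
Per month = $10,654.92 / 12 = $887.91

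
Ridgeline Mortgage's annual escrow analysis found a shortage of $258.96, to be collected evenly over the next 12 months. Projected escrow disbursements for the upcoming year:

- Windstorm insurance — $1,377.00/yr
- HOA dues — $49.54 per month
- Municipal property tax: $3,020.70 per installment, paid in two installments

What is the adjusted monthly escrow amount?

$689.32

Windstorm insurance: $1,377.00/yr
HOA dues: $49.54 × 12 = $594.48/yr
Municipal property tax: $3,020.70 × 2 = $6,041.40/yr
Annual escrow total = $1,377.00 + $594.48 + $6,041.40 = $8,012.88
Base monthly escrow = $8,012.88 / 12 = $667.74
Shortage spread = $258.96 / 12 = $21.58/mo
Adjusted monthly = $667.74 + $21.58 = $689.32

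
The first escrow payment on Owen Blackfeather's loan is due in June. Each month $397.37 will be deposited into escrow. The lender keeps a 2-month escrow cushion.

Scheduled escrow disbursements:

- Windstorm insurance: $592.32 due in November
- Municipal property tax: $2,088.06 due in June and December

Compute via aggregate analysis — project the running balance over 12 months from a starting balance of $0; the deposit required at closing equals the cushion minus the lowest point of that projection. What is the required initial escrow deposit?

$2,781.59

Cushion = 2 × $397.37 = $794.74
Trial balance (start $0, +$397.37 each month, − disbursements):
  Jun: +$397.37 − $2,088.06 → -$1,690.69
  Jul: +$397.37 → -$1,293.32
  Aug: +$397.37 → -$895.95
  Sep: +$397.37 → -$498.58
  Oct: +$397.37 → -$101.21
  Nov: +$397.37 − $592.32 → -$296.16
  Dec: +$397.37 − $2,088.06 → -$1,986.85
  Jan: +$397.37 → -$1,589.48
  Feb: +$397.37 → -$1,192.11
  Mar: +$397.37 → -$794.74
  Apr: +$397.37 → -$397.37
  May: +$397.37 → $0.00
Lowest trial balance = -$1,986.85 (Dec)
Initial deposit = cushion − low point = $794.74 − (-$1,986.85) = $2,781.59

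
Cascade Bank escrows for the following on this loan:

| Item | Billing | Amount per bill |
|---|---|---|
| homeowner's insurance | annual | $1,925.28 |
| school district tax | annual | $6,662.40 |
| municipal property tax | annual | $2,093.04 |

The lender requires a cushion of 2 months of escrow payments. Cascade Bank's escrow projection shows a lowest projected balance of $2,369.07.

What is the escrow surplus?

$588.95

Homeowner's insurance = $1,925.28 annually
School district tax = $6,662.40 annually
Municipal property tax = $2,093.04 annually
Annual escrow total = $1,925.28 + $6,662.40 + $2,093.04 = $10,680.72
Base monthly escrow = $10,680.72 ÷ 12 = $890.06
Required reserve = 2 × $890.06 = $1,780.12
Surplus = $2,369.07 − $1,780.12 = $588.95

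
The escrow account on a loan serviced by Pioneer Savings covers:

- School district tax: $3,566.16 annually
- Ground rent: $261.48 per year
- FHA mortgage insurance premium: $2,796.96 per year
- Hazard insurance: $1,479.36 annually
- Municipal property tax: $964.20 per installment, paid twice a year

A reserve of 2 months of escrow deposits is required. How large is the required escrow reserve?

$1,672.06

School district tax: $3,566.16
Ground rent: $261.48
FHA mortgage insurance premium: $2,796.96
Hazard insurance: $1,479.36
Municipal property tax: $964.20 × 2 = $1,928.40
Total annual escrow = $3,566.16 + $261.48 + $2,796.96 + $1,479.36 + $1,928.40 = $10,032.36
Per month = $10,032.36 / 12 = $836.03
Reserve = 2 × $836.03 = $1,672.06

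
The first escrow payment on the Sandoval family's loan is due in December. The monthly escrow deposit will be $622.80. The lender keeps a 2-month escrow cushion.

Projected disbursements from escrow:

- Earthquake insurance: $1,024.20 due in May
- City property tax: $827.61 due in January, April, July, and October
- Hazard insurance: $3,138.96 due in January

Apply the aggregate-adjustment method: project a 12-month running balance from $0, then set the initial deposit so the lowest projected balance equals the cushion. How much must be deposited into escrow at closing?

$3,966.57

Cushion = 2 × $622.80 = $1,245.60
Trial balance (start $0, +$622.80 each month, − disbursements):
  Dec: +$622.80 → $622.80
  Jan: +$622.80 − $3,966.57 → -$2,720.97
  Feb: +$622.80 → -$2,098.17
  Mar: +$622.80 → -$1,475.37
  Apr: +$622.80 − $827.61 → -$1,680.18
  May: +$622.80 − $1,024.20 → -$2,081.58
  Jun: +$622.80 → -$1,458.78
  Jul: +$622.80 − $827.61 → -$1,663.59
  Aug: +$622.80 → -$1,040.79
  Sep: +$622.80 → -$417.99
  Oct: +$622.80 − $827.61 → -$622.80
  Nov: +$622.80 → $0.00
Lowest trial balance = -$2,720.97 (Jan)
Initial deposit = cushion − low point = $1,245.60 − (-$2,720.97) = $3,966.57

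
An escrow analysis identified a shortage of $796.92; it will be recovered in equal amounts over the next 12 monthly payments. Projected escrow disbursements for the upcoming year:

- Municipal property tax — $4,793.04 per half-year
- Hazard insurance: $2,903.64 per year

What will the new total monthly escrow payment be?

Municipal property tax — $4,793.04 × 2 = $9,586.08/yr
Hazard insurance — $2,903.64/yr
Total per year = $9,586.08 + $2,903.64 = $12,489.72
Per month = $12,489.72 ÷ 12 = $1,040.81
Monthly shortage recovery: $796.92 / 12 = $66.41
New monthly escrow = $1,040.81 + $66.41 = $1,107.22

$1,107.22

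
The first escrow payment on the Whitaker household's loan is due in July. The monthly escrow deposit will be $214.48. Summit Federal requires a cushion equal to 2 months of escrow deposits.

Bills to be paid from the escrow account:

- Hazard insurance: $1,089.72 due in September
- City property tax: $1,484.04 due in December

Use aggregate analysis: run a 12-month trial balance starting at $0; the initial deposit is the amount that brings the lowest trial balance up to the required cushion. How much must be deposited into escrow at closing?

Cushion = 2 × $214.48 = $428.96
Trial balance (start $0, +$214.48 each month, − disbursements):
  Jul: +$214.48 → $214.48
  Aug: +$214.48 → $428.96
  Sep: +$214.48 − $1,089.72 → -$446.28
  Oct: +$214.48 → -$231.80
  Nov: +$214.48 → -$17.32
  Dec: +$214.48 − $1,484.04 → -$1,286.88
  Jan: +$214.48 → -$1,072.40
  Feb: +$214.48 → -$857.92
  Mar: +$214.48 → -$643.44
  Apr: +$214.48 → -$428.96
  May: +$214.48 → -$214.48
  Jun: +$214.48 → $0.00
Lowest trial balance = -$1,286.88 (Dec)
Initial deposit = cushion − low point = $428.96 − (-$1,286.88) = $1,715.84

$1,715.84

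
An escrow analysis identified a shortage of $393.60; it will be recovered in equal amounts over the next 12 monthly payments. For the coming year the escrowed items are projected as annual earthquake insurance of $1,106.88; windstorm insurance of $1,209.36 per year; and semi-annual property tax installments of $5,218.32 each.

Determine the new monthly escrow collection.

$1,095.54

Earthquake insurance = $1,106.88 per year
Windstorm insurance = $1,209.36 per year
Property tax = $5,218.32 × 2 = $10,436.64 per year
Yearly total = $12,752.88
Monthly escrow = $12,752.88 / 12 = $1,062.74
Shortage per month = $393.60 / 12 = $32.80
Adjusted monthly = $1,062.74 + $32.80 = $1,095.54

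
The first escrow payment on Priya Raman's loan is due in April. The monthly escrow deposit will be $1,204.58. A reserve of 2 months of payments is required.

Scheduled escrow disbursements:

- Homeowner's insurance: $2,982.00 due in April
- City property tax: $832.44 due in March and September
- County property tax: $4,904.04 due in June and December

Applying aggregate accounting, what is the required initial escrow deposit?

Cushion = 2 × $1,204.58 = $2,409.16
Trial balance (start $0, +$1,204.58 each month, − disbursements):
  Apr: +$1,204.58 − $2,982.00 → -$1,777.42
  May: +$1,204.58 → -$572.84
  Jun: +$1,204.58 − $4,904.04 → -$4,272.30
  Jul: +$1,204.58 → -$3,067.72
  Aug: +$1,204.58 → -$1,863.14
  Sep: +$1,204.58 − $832.44 → -$1,491.00
  Oct: +$1,204.58 → -$286.42
  Nov: +$1,204.58 → $918.16
  Dec: +$1,204.58 − $4,904.04 → -$2,781.30
  Jan: +$1,204.58 → -$1,576.72
  Feb: +$1,204.58 → -$372.14
  Mar: +$1,204.58 − $832.44 → $0.00
Lowest trial balance = -$4,272.30 (Jun)
Initial deposit = cushion − low point = $2,409.16 − (-$4,272.30) = $6,681.46

$6,681.46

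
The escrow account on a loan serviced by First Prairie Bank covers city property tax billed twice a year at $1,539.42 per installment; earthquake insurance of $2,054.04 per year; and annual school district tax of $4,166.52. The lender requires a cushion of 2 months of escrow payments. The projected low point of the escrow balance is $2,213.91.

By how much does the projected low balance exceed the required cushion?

$664.01

City property tax: $1,539.42 × 2 = $3,078.84 per year
Earthquake insurance: $2,054.04 per year
School district tax: $4,166.52 per year
Yearly total = $3,078.84 + $2,054.04 + $4,166.52 = $9,299.40
Monthly = $9,299.40 ÷ 12 = $774.95
Required reserve = 2 × $774.95 = $1,549.90
Excess over cushion: $2,213.91 − $1,549.90 = $664.01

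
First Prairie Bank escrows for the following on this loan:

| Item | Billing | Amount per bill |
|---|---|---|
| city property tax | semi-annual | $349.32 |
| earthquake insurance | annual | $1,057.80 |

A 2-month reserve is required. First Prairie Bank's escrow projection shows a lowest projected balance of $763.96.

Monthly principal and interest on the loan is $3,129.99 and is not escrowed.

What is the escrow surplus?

$471.22

City property tax: $349.32 × 2 = $698.64 per year
Earthquake insurance: $1,057.80 per year
Total per year = $698.64 + $1,057.80 = $1,756.44
Per month = $1,756.44 / 12 = $146.37
Cushion = 2 × $146.37 = $292.74
Excess over cushion: $763.96 − $292.74 = $471.22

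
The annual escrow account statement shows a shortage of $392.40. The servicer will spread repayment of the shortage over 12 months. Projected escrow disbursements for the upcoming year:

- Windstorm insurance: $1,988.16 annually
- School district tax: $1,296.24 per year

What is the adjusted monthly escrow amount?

Windstorm insurance — $1,988.16 per year
School district tax — $1,296.24 per year
Total per year = $3,284.40
Monthly = $3,284.40 / 12 = $273.70
Shortage spread = $392.40 ÷ 12 = $32.70/mo
New monthly escrow = $273.70 + $32.70 = $306.40

$306.40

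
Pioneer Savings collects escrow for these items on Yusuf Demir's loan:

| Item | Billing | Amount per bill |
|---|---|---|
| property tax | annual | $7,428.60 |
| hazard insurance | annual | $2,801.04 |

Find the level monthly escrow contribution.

Property tax — $7,428.60 per year
Hazard insurance — $2,801.04 per year
Annual escrow total = $7,428.60 + $2,801.04 = $10,229.64
Base monthly escrow = $10,229.64 / 12 = $852.47

$852.47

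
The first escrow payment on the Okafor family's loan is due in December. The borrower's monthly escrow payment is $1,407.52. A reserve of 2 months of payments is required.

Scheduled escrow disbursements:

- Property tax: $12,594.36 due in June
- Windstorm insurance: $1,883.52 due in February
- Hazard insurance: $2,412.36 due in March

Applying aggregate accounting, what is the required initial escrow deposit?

$9,852.64

Cushion = 2 × $1,407.52 = $2,815.04
Trial balance (start $0, +$1,407.52 each month, − disbursements):
  Dec: +$1,407.52 → $1,407.52
  Jan: +$1,407.52 → $2,815.04
  Feb: +$1,407.52 − $1,883.52 → $2,339.04
  Mar: +$1,407.52 − $2,412.36 → $1,334.20
  Apr: +$1,407.52 → $2,741.72
  May: +$1,407.52 → $4,149.24
  Jun: +$1,407.52 − $12,594.36 → -$7,037.60
  Jul: +$1,407.52 → -$5,630.08
  Aug: +$1,407.52 → -$4,222.56
  Sep: +$1,407.52 → -$2,815.04
  Oct: +$1,407.52 → -$1,407.52
  Nov: +$1,407.52 → $0.00
Lowest trial balance = -$7,037.60 (Jun)
Initial deposit = cushion − low point = $2,815.04 − (-$7,037.60) = $9,852.64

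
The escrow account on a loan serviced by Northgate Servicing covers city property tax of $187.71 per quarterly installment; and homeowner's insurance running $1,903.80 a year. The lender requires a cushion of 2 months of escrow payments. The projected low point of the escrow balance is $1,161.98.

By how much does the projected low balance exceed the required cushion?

City property tax: $187.71 × 4 = $750.84 annually
Homeowner's insurance: $1,903.80 annually
Combined annual = $750.84 + $1,903.80 = $2,654.64
Base monthly escrow = $2,654.64 / 12 = $221.22
Cushion = 2 × $221.22 = $442.44
Excess over cushion: $1,161.98 − $442.44 = $719.54

$719.54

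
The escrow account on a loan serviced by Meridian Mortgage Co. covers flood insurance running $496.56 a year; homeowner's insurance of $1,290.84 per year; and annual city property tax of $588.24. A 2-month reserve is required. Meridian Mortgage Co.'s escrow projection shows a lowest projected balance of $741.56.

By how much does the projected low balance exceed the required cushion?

$345.62

Flood insurance: $496.56
Homeowner's insurance: $1,290.84
City property tax: $588.24
Combined annual = $2,375.64
Monthly escrow = $2,375.64 / 12 = $197.97
Cushion = 2 × $197.97 = $395.94
Surplus = $741.56 − $395.94 = $345.62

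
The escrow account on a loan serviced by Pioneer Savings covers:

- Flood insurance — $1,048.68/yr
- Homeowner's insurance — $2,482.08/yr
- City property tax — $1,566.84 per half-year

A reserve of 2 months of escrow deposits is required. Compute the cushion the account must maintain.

Flood insurance — $1,048.68
Homeowner's insurance — $2,482.08
City property tax — $1,566.84 × 2 = $3,133.68
Annual escrow total = $1,048.68 + $2,482.08 + $3,133.68 = $6,664.44
Monthly escrow = $6,664.44 ÷ 12 = $555.37
Cushion = 2 × $555.37 = $1,110.74

$1,110.74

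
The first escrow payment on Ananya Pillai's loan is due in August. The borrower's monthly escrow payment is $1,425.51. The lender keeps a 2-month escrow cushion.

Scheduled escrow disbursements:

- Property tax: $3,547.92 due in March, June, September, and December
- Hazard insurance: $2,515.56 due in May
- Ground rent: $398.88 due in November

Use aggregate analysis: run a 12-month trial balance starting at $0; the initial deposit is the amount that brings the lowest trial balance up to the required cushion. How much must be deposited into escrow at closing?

Cushion = 2 × $1,425.51 = $2,851.02
Trial balance (start $0, +$1,425.51 each month, − disbursements):
  Aug: +$1,425.51 → $1,425.51
  Sep: +$1,425.51 − $3,547.92 → -$696.90
  Oct: +$1,425.51 → $728.61
  Nov: +$1,425.51 − $398.88 → $1,755.24
  Dec: +$1,425.51 − $3,547.92 → -$367.17
  Jan: +$1,425.51 → $1,058.34
  Feb: +$1,425.51 → $2,483.85
  Mar: +$1,425.51 − $3,547.92 → $361.44
  Apr: +$1,425.51 → $1,786.95
  May: +$1,425.51 − $2,515.56 → $696.90
  Jun: +$1,425.51 − $3,547.92 → -$1,425.51
  Jul: +$1,425.51 → $0.00
Lowest trial balance = -$1,425.51 (Jun)
Initial deposit = cushion − low point = $2,851.02 − (-$1,425.51) = $4,276.53

$4,276.53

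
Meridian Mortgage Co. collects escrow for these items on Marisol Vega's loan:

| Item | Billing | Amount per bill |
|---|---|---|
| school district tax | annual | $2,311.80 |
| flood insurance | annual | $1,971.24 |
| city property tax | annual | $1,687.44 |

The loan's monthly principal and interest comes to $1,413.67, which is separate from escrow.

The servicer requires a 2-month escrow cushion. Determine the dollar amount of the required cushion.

School district tax = $2,311.80/yr
Flood insurance = $1,971.24/yr
City property tax = $1,687.44/yr
Total annual escrow = $2,311.80 + $1,971.24 + $1,687.44 = $5,970.48
Monthly escrow = $5,970.48 / 12 = $497.54
Cushion = 2 × $497.54 = $995.08

$995.08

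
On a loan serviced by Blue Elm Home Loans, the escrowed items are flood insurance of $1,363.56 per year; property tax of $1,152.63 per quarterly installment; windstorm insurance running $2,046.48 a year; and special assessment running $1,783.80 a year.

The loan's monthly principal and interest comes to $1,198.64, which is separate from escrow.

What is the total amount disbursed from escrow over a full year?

Flood insurance = $1,363.56 annually
Property tax = $1,152.63 × 4 = $4,610.52 annually
Windstorm insurance = $2,046.48 annually
Special assessment = $1,783.80 annually
Combined annual = $9,804.36

$9,804.36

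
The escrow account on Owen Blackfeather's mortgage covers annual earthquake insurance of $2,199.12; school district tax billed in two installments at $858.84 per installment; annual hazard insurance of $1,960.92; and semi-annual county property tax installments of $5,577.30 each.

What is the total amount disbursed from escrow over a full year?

Earthquake insurance — $2,199.12/yr
School district tax — $858.84 × 2 = $1,717.68/yr
Hazard insurance — $1,960.92/yr
County property tax — $5,577.30 × 2 = $11,154.60/yr
Total per year = $2,199.12 + $1,717.68 + $1,960.92 + $11,154.60 = $17,032.32

$17,032.32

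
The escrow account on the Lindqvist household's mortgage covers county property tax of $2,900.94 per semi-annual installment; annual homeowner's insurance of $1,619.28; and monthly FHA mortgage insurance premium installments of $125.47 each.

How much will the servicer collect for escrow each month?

$743.90

County property tax = $2,900.94 × 2 = $5,801.88 per year
Homeowner's insurance = $1,619.28 per year
FHA mortgage insurance premium = $125.47 × 12 = $1,505.64 per year
Total annual escrow = $8,926.80
Monthly escrow = $8,926.80 ÷ 12 = $743.90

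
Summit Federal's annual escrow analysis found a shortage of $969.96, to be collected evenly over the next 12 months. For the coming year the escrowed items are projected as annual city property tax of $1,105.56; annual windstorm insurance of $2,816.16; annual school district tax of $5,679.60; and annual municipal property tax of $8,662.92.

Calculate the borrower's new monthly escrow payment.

$1,602.85

City property tax — $1,105.56 per year
Windstorm insurance — $2,816.16 per year
School district tax — $5,679.60 per year
Municipal property tax — $8,662.92 per year
Total annual escrow = $1,105.56 + $2,816.16 + $5,679.60 + $8,662.92 = $18,264.24
Base monthly escrow = $18,264.24 ÷ 12 = $1,522.02
Shortage spread = $969.96 / 12 = $80.83/mo
Adjusted monthly = $1,522.02 + $80.83 = $1,602.85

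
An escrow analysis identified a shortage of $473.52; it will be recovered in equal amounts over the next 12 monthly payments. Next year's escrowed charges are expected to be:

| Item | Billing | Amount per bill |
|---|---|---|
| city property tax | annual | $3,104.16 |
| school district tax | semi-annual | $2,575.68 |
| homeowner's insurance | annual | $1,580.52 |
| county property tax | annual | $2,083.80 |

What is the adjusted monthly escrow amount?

City property tax — $3,104.16
School district tax — $2,575.68 × 2 = $5,151.36
Homeowner's insurance — $1,580.52
County property tax — $2,083.80
Annual escrow total = $3,104.16 + $5,151.36 + $1,580.52 + $2,083.80 = $11,919.84
Monthly escrow = $11,919.84 ÷ 12 = $993.32
Shortage per month = $473.52 / 12 = $39.46
New monthly escrow = $993.32 + $39.46 = $1,032.78

$1,032.78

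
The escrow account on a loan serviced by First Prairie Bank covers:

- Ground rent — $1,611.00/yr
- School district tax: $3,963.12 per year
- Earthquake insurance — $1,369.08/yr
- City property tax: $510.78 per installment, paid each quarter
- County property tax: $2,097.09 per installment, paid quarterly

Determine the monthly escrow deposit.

$1,447.89

Ground rent — $1,611.00/yr
School district tax — $3,963.12/yr
Earthquake insurance — $1,369.08/yr
City property tax — $510.78 × 4 = $2,043.12/yr
County property tax — $2,097.09 × 4 = $8,388.36/yr
Combined annual = $17,374.68
Base monthly escrow = $17,374.68 ÷ 12 = $1,447.89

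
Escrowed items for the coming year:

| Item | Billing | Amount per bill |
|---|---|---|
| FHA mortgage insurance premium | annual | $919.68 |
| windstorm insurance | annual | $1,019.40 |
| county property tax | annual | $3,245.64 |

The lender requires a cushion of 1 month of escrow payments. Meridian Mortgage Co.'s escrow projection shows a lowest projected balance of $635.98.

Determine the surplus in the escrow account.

FHA mortgage insurance premium = $919.68 per year
Windstorm insurance = $1,019.40 per year
County property tax = $3,245.64 per year
Yearly total = $919.68 + $1,019.40 + $3,245.64 = $5,184.72
Monthly = $5,184.72 / 12 = $432.06
Required reserve = 1 × $432.06 = $432.06
Surplus = $635.98 − $432.06 = $203.92

$203.92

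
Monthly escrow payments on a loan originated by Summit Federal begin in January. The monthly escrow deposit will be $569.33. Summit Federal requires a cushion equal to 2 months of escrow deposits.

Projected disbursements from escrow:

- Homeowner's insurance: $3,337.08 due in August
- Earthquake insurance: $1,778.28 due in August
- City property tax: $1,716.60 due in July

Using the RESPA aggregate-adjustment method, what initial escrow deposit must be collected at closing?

$3,415.98

Cushion = 2 × $569.33 = $1,138.66
Trial balance (start $0, +$569.33 each month, − disbursements):
  Jan: +$569.33 → $569.33
  Feb: +$569.33 → $1,138.66
  Mar: +$569.33 → $1,707.99
  Apr: +$569.33 → $2,277.32
  May: +$569.33 → $2,846.65
  Jun: +$569.33 → $3,415.98
  Jul: +$569.33 − $1,716.60 → $2,268.71
  Aug: +$569.33 − $5,115.36 → -$2,277.32
  Sep: +$569.33 → -$1,707.99
  Oct: +$569.33 → -$1,138.66
  Nov: +$569.33 → -$569.33
  Dec: +$569.33 → $0.00
Lowest trial balance = -$2,277.32 (Aug)
Initial deposit = cushion − low point = $1,138.66 − (-$2,277.32) = $3,415.98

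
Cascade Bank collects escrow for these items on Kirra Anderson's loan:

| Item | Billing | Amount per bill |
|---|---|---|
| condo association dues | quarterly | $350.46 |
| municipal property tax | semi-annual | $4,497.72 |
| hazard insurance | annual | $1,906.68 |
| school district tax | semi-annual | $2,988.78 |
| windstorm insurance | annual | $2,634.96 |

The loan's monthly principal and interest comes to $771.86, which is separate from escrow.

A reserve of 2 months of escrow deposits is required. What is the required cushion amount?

$3,486.08

Condo association dues: $350.46 × 4 = $1,401.84 per year
Municipal property tax: $4,497.72 × 2 = $8,995.44 per year
Hazard insurance: $1,906.68 per year
School district tax: $2,988.78 × 2 = $5,977.56 per year
Windstorm insurance: $2,634.96 per year
Total per year = $1,401.84 + $8,995.44 + $1,906.68 + $5,977.56 + $2,634.96 = $20,916.48
Base monthly escrow = $20,916.48 / 12 = $1,743.04
Cushion = 2 × $1,743.04 = $3,486.08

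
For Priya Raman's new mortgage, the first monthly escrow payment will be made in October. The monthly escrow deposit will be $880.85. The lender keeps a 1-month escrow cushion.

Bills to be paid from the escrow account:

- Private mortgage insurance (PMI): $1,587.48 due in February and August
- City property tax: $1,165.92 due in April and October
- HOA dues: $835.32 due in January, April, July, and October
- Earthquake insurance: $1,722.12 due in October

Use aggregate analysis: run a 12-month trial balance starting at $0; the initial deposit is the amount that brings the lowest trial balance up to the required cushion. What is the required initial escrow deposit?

Cushion = 1 × $880.85 = $880.85
Trial balance (start $0, +$880.85 each month, − disbursements):
  Oct: +$880.85 − $3,723.36 → -$2,842.51
  Nov: +$880.85 → -$1,961.66
  Dec: +$880.85 → -$1,080.81
  Jan: +$880.85 − $835.32 → -$1,035.28
  Feb: +$880.85 − $1,587.48 → -$1,741.91
  Mar: +$880.85 → -$861.06
  Apr: +$880.85 − $2,001.24 → -$1,981.45
  May: +$880.85 → -$1,100.60
  Jun: +$880.85 → -$219.75
  Jul: +$880.85 − $835.32 → -$174.22
  Aug: +$880.85 − $1,587.48 → -$880.85
  Sep: +$880.85 → $0.00
Lowest trial balance = -$2,842.51 (Oct)
Initial deposit = cushion − low point = $880.85 − (-$2,842.51) = $3,723.36

$3,723.36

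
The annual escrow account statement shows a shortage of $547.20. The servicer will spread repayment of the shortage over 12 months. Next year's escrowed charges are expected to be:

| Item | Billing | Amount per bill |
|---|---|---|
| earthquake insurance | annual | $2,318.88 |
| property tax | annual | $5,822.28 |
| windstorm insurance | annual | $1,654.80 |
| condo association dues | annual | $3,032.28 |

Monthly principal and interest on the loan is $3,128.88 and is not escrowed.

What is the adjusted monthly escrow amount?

Earthquake insurance: $2,318.88/yr
Property tax: $5,822.28/yr
Windstorm insurance: $1,654.80/yr
Condo association dues: $3,032.28/yr
Yearly total = $2,318.88 + $5,822.28 + $1,654.80 + $3,032.28 = $12,828.24
Per month = $12,828.24 / 12 = $1,069.02
Shortage per month = $547.20 / 12 = $45.60
New monthly escrow = $1,069.02 + $45.60 = $1,114.62

$1,114.62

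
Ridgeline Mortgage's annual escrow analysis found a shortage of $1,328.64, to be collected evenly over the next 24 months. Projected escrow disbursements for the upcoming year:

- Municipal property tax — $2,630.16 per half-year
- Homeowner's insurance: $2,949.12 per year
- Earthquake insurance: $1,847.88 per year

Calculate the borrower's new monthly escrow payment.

$893.47

Municipal property tax — $2,630.16 × 2 = $5,260.32 per year
Homeowner's insurance — $2,949.12 per year
Earthquake insurance — $1,847.88 per year
Combined annual = $5,260.32 + $2,949.12 + $1,847.88 = $10,057.32
Base monthly escrow = $10,057.32 ÷ 12 = $838.11
Monthly shortage recovery: $1,328.64 / 24 = $55.36
Adjusted monthly = $838.11 + $55.36 = $893.47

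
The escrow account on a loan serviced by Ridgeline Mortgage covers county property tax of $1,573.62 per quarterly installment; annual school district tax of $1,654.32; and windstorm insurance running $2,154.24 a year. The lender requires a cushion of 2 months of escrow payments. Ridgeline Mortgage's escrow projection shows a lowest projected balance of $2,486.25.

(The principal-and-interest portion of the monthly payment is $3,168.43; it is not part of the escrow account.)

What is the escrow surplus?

$802.41

County property tax: $1,573.62 × 4 = $6,294.48 annually
School district tax: $1,654.32 annually
Windstorm insurance: $2,154.24 annually
Annual escrow total = $6,294.48 + $1,654.32 + $2,154.24 = $10,103.04
Monthly = $10,103.04 / 12 = $841.92
Cushion = 2 × $841.92 = $1,683.84
Surplus = $2,486.25 − $1,683.84 = $802.41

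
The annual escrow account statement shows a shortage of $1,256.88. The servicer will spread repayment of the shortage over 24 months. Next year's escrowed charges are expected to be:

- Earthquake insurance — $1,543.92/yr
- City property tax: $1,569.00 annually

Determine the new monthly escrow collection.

Earthquake insurance = $1,543.92
City property tax = $1,569.00
Total per year = $1,543.92 + $1,569.00 = $3,112.92
Per month = $3,112.92 / 12 = $259.41
Shortage per month = $1,256.88 ÷ 24 = $52.37
New monthly escrow = $259.41 + $52.37 = $311.78

$311.78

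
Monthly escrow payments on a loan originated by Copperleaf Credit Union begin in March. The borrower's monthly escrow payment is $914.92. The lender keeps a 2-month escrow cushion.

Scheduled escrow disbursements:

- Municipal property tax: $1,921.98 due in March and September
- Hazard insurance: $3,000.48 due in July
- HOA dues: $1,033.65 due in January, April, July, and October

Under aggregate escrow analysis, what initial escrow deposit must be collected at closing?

$4,455.87

Cushion = 2 × $914.92 = $1,829.84
Trial balance (start $0, +$914.92 each month, − disbursements):
  Mar: +$914.92 − $1,921.98 → -$1,007.06
  Apr: +$914.92 − $1,033.65 → -$1,125.79
  May: +$914.92 → -$210.87
  Jun: +$914.92 → $704.05
  Jul: +$914.92 − $4,034.13 → -$2,415.16
  Aug: +$914.92 → -$1,500.24
  Sep: +$914.92 − $1,921.98 → -$2,507.30
  Oct: +$914.92 − $1,033.65 → -$2,626.03
  Nov: +$914.92 → -$1,711.11
  Dec: +$914.92 → -$796.19
  Jan: +$914.92 − $1,033.65 → -$914.92
  Feb: +$914.92 → $0.00
Lowest trial balance = -$2,626.03 (Oct)
Initial deposit = cushion − low point = $1,829.84 − (-$2,626.03) = $4,455.87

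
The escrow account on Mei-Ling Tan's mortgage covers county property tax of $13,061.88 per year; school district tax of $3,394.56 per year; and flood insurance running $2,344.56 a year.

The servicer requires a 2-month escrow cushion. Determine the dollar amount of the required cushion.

County property tax: $13,061.88 annually
School district tax: $3,394.56 annually
Flood insurance: $2,344.56 annually
Annual escrow total = $18,801.00
Monthly escrow = $18,801.00 / 12 = $1,566.75
Required cushion = 2 × $1,566.75 = $3,133.50

$3,133.50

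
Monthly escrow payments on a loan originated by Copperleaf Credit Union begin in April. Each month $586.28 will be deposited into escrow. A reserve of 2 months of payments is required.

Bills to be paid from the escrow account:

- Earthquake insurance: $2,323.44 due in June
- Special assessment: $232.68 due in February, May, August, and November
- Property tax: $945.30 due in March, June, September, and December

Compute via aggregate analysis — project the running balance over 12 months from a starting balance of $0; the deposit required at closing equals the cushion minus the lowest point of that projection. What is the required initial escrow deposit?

Cushion = 2 × $586.28 = $1,172.56
Trial balance (start $0, +$586.28 each month, − disbursements):
  Apr: +$586.28 → $586.28
  May: +$586.28 − $232.68 → $939.88
  Jun: +$586.28 − $3,268.74 → -$1,742.58
  Jul: +$586.28 → -$1,156.30
  Aug: +$586.28 − $232.68 → -$802.70
  Sep: +$586.28 − $945.30 → -$1,161.72
  Oct: +$586.28 → -$575.44
  Nov: +$586.28 − $232.68 → -$221.84
  Dec: +$586.28 − $945.30 → -$580.86
  Jan: +$586.28 → $5.42
  Feb: +$586.28 − $232.68 → $359.02
  Mar: +$586.28 − $945.30 → $0.00
Lowest trial balance = -$1,742.58 (Jun)
Initial deposit = cushion − low point = $1,172.56 − (-$1,742.58) = $2,915.14

$2,915.14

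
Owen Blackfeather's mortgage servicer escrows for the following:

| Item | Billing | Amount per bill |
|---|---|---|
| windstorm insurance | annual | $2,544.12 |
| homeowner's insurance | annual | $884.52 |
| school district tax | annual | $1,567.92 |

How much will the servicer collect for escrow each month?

Windstorm insurance: $2,544.12/yr
Homeowner's insurance: $884.52/yr
School district tax: $1,567.92/yr
Annual escrow total = $4,996.56
Monthly = $4,996.56 ÷ 12 = $416.38

$416.38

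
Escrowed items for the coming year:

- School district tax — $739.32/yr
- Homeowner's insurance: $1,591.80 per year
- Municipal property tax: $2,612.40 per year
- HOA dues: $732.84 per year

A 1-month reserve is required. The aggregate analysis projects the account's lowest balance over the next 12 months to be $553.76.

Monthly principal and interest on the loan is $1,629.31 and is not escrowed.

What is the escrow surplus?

School district tax — $739.32/yr
Homeowner's insurance — $1,591.80/yr
Municipal property tax — $2,612.40/yr
HOA dues — $732.84/yr
Total per year = $5,676.36
Per month = $5,676.36 / 12 = $473.03
Required reserve = 1 × $473.03 = $473.03
Surplus = $553.76 − $473.03 = $80.73

$80.73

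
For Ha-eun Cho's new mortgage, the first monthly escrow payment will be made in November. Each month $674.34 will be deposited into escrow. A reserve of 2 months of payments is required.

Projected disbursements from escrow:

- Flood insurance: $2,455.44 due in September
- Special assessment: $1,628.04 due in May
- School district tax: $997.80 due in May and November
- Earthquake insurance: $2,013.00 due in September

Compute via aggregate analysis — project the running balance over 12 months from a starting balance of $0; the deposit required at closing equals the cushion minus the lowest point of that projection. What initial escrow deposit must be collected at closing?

$2,023.02

Cushion = 2 × $674.34 = $1,348.68
Trial balance (start $0, +$674.34 each month, − disbursements):
  Nov: +$674.34 − $997.80 → -$323.46
  Dec: +$674.34 → $350.88
  Jan: +$674.34 → $1,025.22
  Feb: +$674.34 → $1,699.56
  Mar: +$674.34 → $2,373.90
  Apr: +$674.34 → $3,048.24
  May: +$674.34 − $2,625.84 → $1,096.74
  Jun: +$674.34 → $1,771.08
  Jul: +$674.34 → $2,445.42
  Aug: +$674.34 → $3,119.76
  Sep: +$674.34 − $4,468.44 → -$674.34
  Oct: +$674.34 → $0.00
Lowest trial balance = -$674.34 (Sep)
Initial deposit = cushion − low point = $1,348.68 − (-$674.34) = $2,023.02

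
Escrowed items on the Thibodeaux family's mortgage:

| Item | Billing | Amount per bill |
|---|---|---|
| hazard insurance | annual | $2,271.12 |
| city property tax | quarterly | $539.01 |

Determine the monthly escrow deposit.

$368.93

Hazard insurance — $2,271.12/yr
City property tax — $539.01 × 4 = $2,156.04/yr
Yearly total = $2,271.12 + $2,156.04 = $4,427.16
Per month = $4,427.16 ÷ 12 = $368.93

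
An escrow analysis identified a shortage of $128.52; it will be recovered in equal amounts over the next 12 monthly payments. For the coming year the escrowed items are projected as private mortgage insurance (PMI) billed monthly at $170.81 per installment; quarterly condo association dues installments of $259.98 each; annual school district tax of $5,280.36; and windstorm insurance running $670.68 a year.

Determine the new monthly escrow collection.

Private mortgage insurance (PMI) — $170.81 × 12 = $2,049.72
Condo association dues — $259.98 × 4 = $1,039.92
School district tax — $5,280.36
Windstorm insurance — $670.68
Annual escrow total = $9,040.68
Monthly escrow = $9,040.68 / 12 = $753.39
Shortage per month = $128.52 ÷ 12 = $10.71
New monthly escrow = $753.39 + $10.71 = $764.10

$764.10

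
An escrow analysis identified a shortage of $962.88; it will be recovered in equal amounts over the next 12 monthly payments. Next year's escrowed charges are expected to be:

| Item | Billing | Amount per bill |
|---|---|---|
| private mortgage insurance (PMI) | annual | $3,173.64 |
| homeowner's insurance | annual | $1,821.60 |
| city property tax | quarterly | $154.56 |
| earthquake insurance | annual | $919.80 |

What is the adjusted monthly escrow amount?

$624.68

Private mortgage insurance (PMI): $3,173.64 per year
Homeowner's insurance: $1,821.60 per year
City property tax: $154.56 × 4 = $618.24 per year
Earthquake insurance: $919.80 per year
Combined annual = $3,173.64 + $1,821.60 + $618.24 + $919.80 = $6,533.28
Monthly escrow = $6,533.28 ÷ 12 = $544.44
Shortage spread = $962.88 / 12 = $80.24/mo
Adjusted monthly = $544.44 + $80.24 = $624.68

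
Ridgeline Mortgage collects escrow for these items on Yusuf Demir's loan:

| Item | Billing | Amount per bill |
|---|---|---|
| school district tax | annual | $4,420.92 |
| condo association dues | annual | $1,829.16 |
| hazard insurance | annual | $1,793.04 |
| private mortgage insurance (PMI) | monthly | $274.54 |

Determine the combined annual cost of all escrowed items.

$11,337.60

School district tax — $4,420.92 annually
Condo association dues — $1,829.16 annually
Hazard insurance — $1,793.04 annually
Private mortgage insurance (PMI) — $274.54 × 12 = $3,294.48 annually
Combined annual = $11,337.60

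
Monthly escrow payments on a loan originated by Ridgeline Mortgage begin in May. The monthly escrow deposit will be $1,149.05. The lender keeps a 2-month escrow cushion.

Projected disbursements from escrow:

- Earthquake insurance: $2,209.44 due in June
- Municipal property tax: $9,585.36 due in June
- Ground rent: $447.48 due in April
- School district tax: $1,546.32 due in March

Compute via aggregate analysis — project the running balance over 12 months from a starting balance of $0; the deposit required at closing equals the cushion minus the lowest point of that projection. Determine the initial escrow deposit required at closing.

Cushion = 2 × $1,149.05 = $2,298.10
Trial balance (start $0, +$1,149.05 each month, − disbursements):
  May: +$1,149.05 → $1,149.05
  Jun: +$1,149.05 − $11,794.80 → -$9,496.70
  Jul: +$1,149.05 → -$8,347.65
  Aug: +$1,149.05 → -$7,198.60
  Sep: +$1,149.05 → -$6,049.55
  Oct: +$1,149.05 → -$4,900.50
  Nov: +$1,149.05 → -$3,751.45
  Dec: +$1,149.05 → -$2,602.40
  Jan: +$1,149.05 → -$1,453.35
  Feb: +$1,149.05 → -$304.30
  Mar: +$1,149.05 − $1,546.32 → -$701.57
  Apr: +$1,149.05 − $447.48 → $0.00
Lowest trial balance = -$9,496.70 (Jun)
Initial deposit = cushion − low point = $2,298.10 − (-$9,496.70) = $11,794.80

$11,794.80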